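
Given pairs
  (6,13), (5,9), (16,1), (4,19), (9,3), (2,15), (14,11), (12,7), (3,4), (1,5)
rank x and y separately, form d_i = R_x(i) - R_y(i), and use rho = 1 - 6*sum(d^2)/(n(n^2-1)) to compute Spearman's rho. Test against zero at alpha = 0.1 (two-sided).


Step 1: Rank x and y separately (midranks; no ties here).
rank(x): 6->6, 5->5, 16->10, 4->4, 9->7, 2->2, 14->9, 12->8, 3->3, 1->1
rank(y): 13->8, 9->6, 1->1, 19->10, 3->2, 15->9, 11->7, 7->5, 4->3, 5->4
Step 2: d_i = R_x(i) - R_y(i); compute d_i^2.
  (6-8)^2=4, (5-6)^2=1, (10-1)^2=81, (4-10)^2=36, (7-2)^2=25, (2-9)^2=49, (9-7)^2=4, (8-5)^2=9, (3-3)^2=0, (1-4)^2=9
sum(d^2) = 218.
Step 3: rho = 1 - 6*218 / (10*(10^2 - 1)) = 1 - 1308/990 = -0.321212.
Step 4: Under H0, t = rho * sqrt((n-2)/(1-rho^2)) = -0.9594 ~ t(8).
Step 5: Two-sided p-value from the t-distribution with 8 df = 0.365468.
Step 6: alpha = 0.1. fail to reject H0.

rho = -0.3212, p = 0.365468, fail to reject H0 at alpha = 0.1.


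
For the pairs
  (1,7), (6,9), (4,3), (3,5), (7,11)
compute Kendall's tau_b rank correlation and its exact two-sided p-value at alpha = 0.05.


Step 1: Enumerate the 10 unordered pairs (i,j) with i<j and classify each by sign(x_j-x_i) * sign(y_j-y_i).
  (1,2):dx=+5,dy=+2->C; (1,3):dx=+3,dy=-4->D; (1,4):dx=+2,dy=-2->D; (1,5):dx=+6,dy=+4->C
  (2,3):dx=-2,dy=-6->C; (2,4):dx=-3,dy=-4->C; (2,5):dx=+1,dy=+2->C; (3,4):dx=-1,dy=+2->D
  (3,5):dx=+3,dy=+8->C; (4,5):dx=+4,dy=+6->C
Step 2: C = 7, D = 3, total pairs = 10.
Step 3: tau = (C - D)/(n(n-1)/2) = (7 - 3)/10 = 0.400000.
Step 4: Exact two-sided p-value (enumerate n! = 120 permutations of y under H0): p = 0.483333.
Step 5: alpha = 0.05. fail to reject H0.

tau_b = 0.4000 (C=7, D=3), p = 0.483333, fail to reject H0.


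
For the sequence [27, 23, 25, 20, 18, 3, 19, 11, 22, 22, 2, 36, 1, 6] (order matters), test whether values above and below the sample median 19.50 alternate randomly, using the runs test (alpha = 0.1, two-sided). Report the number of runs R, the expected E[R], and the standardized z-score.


Step 1: Compute median = 19.50; label A = above, B = below.
Labels in order: AAAABBBBAABABB  (n_A = 7, n_B = 7)
Step 2: Count runs R = 6.
Step 3: Under H0 (random ordering), E[R] = 2*n_A*n_B/(n_A+n_B) + 1 = 2*7*7/14 + 1 = 8.0000.
        Var[R] = 2*n_A*n_B*(2*n_A*n_B - n_A - n_B) / ((n_A+n_B)^2 * (n_A+n_B-1)) = 8232/2548 = 3.2308.
        SD[R] = 1.7974.
Step 4: Continuity-corrected z = (R + 0.5 - E[R]) / SD[R] = (6 + 0.5 - 8.0000) / 1.7974 = -0.8345.
Step 5: Two-sided p-value via normal approximation = 2*(1 - Phi(|z|)) = 0.403986.
Step 6: alpha = 0.1. fail to reject H0.

R = 6, z = -0.8345, p = 0.403986, fail to reject H0.


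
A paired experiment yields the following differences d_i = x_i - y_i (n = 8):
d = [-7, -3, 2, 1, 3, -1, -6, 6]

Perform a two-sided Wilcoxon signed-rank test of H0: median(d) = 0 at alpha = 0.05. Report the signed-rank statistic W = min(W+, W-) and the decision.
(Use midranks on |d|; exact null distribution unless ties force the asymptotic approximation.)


Step 1: Drop any zero differences (none here) and take |d_i|.
|d| = [7, 3, 2, 1, 3, 1, 6, 6]
Step 2: Midrank |d_i| (ties get averaged ranks).
ranks: |7|->8, |3|->4.5, |2|->3, |1|->1.5, |3|->4.5, |1|->1.5, |6|->6.5, |6|->6.5
Step 3: Attach original signs; sum ranks with positive sign and with negative sign.
W+ = 3 + 1.5 + 4.5 + 6.5 = 15.5
W- = 8 + 4.5 + 1.5 + 6.5 = 20.5
(Check: W+ + W- = 36 should equal n(n+1)/2 = 36.)
Step 4: Test statistic W = min(W+, W-) = 15.5.
Step 5: Ties in |d|, so use the tie-corrected normal approximation.
        E[W] = n(n+1)/4 = 8*9/4 = 18.
        Tie groups: |d|=1 (t=2), |d|=3 (t=2), |d|=6 (t=2); sum(t^3 - t) = 18.
        Var[W] = n(n+1)(2n+1)/24 - sum(t^3-t)/48 = 1224/24 - 18/48 = 50.625.
        z = (W - E[W]) / sqrt(Var[W]) = (15.5 - 18) / 7.1151 = -0.3514.
        Two-sided p = 2*Phi(z) = 0.725315.
Step 6: alpha = 0.05. fail to reject H0.

W+ = 15.5, W- = 20.5, W = min = 15.5, p = 0.725315, fail to reject H0.


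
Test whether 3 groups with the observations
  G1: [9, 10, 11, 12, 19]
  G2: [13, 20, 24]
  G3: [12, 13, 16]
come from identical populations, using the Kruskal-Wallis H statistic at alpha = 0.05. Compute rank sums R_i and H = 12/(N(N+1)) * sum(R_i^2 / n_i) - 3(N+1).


Step 1: Combine all N = 11 observations and assign midranks.
sorted (value, group, rank): (9,G1,1), (10,G1,2), (11,G1,3), (12,G1,4.5), (12,G3,4.5), (13,G2,6.5), (13,G3,6.5), (16,G3,8), (19,G1,9), (20,G2,10), (24,G2,11)
Step 2: Sum ranks within each group.
R_1 = 19.5 (n_1 = 5)
R_2 = 27.5 (n_2 = 3)
R_3 = 19 (n_3 = 3)
Step 3: H = 12/(N(N+1)) * sum(R_i^2/n_i) - 3(N+1)
     = 12/(11*12) * (19.5^2/5 + 27.5^2/3 + 19^2/3) - 3*12
     = 0.090909 * 448.467 - 36
     = 4.769697.
Step 4: Ties present; correction factor C = 1 - 12/(11^3 - 11) = 0.990909. Corrected H = 4.769697 / 0.990909 = 4.813456.
Step 5: Under H0, H ~ chi^2(2); p-value = 0.090110.
Step 6: alpha = 0.05. fail to reject H0.

H = 4.8135, df = 2, p = 0.090110, fail to reject H0.


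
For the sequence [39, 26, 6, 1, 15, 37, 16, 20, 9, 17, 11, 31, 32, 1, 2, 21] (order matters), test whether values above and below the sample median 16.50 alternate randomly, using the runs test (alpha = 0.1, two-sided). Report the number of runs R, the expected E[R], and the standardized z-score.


Step 1: Compute median = 16.50; label A = above, B = below.
Labels in order: AABBBABABABAABBA  (n_A = 8, n_B = 8)
Step 2: Count runs R = 11.
Step 3: Under H0 (random ordering), E[R] = 2*n_A*n_B/(n_A+n_B) + 1 = 2*8*8/16 + 1 = 9.0000.
        Var[R] = 2*n_A*n_B*(2*n_A*n_B - n_A - n_B) / ((n_A+n_B)^2 * (n_A+n_B-1)) = 14336/3840 = 3.7333.
        SD[R] = 1.9322.
Step 4: Continuity-corrected z = (R - 0.5 - E[R]) / SD[R] = (11 - 0.5 - 9.0000) / 1.9322 = 0.7763.
Step 5: Two-sided p-value via normal approximation = 2*(1 - Phi(|z|)) = 0.437558.
Step 6: alpha = 0.1. fail to reject H0.

R = 11, z = 0.7763, p = 0.437558, fail to reject H0.


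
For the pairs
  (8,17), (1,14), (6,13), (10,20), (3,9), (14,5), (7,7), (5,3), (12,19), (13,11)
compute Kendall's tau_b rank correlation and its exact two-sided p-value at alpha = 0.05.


Step 1: Enumerate the 45 unordered pairs (i,j) with i<j and classify each by sign(x_j-x_i) * sign(y_j-y_i).
  (1,2):dx=-7,dy=-3->C; (1,3):dx=-2,dy=-4->C; (1,4):dx=+2,dy=+3->C; (1,5):dx=-5,dy=-8->C
  (1,6):dx=+6,dy=-12->D; (1,7):dx=-1,dy=-10->C; (1,8):dx=-3,dy=-14->C; (1,9):dx=+4,dy=+2->C
  (1,10):dx=+5,dy=-6->D; (2,3):dx=+5,dy=-1->D; (2,4):dx=+9,dy=+6->C; (2,5):dx=+2,dy=-5->D
  (2,6):dx=+13,dy=-9->D; (2,7):dx=+6,dy=-7->D; (2,8):dx=+4,dy=-11->D; (2,9):dx=+11,dy=+5->C
  (2,10):dx=+12,dy=-3->D; (3,4):dx=+4,dy=+7->C; (3,5):dx=-3,dy=-4->C; (3,6):dx=+8,dy=-8->D
  (3,7):dx=+1,dy=-6->D; (3,8):dx=-1,dy=-10->C; (3,9):dx=+6,dy=+6->C; (3,10):dx=+7,dy=-2->D
  (4,5):dx=-7,dy=-11->C; (4,6):dx=+4,dy=-15->D; (4,7):dx=-3,dy=-13->C; (4,8):dx=-5,dy=-17->C
  (4,9):dx=+2,dy=-1->D; (4,10):dx=+3,dy=-9->D; (5,6):dx=+11,dy=-4->D; (5,7):dx=+4,dy=-2->D
  (5,8):dx=+2,dy=-6->D; (5,9):dx=+9,dy=+10->C; (5,10):dx=+10,dy=+2->C; (6,7):dx=-7,dy=+2->D
  (6,8):dx=-9,dy=-2->C; (6,9):dx=-2,dy=+14->D; (6,10):dx=-1,dy=+6->D; (7,8):dx=-2,dy=-4->C
  (7,9):dx=+5,dy=+12->C; (7,10):dx=+6,dy=+4->C; (8,9):dx=+7,dy=+16->C; (8,10):dx=+8,dy=+8->C
  (9,10):dx=+1,dy=-8->D
Step 2: C = 24, D = 21, total pairs = 45.
Step 3: tau = (C - D)/(n(n-1)/2) = (24 - 21)/45 = 0.066667.
Step 4: Exact two-sided p-value (enumerate n! = 3628800 permutations of y under H0): p = 0.861801.
Step 5: alpha = 0.05. fail to reject H0.

tau_b = 0.0667 (C=24, D=21), p = 0.861801, fail to reject H0.


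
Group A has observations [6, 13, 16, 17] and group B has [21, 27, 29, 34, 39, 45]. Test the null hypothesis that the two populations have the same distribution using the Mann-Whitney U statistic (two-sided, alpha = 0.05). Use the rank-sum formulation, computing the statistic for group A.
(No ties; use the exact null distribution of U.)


Step 1: Combine and sort all 10 observations; assign midranks.
sorted (value, group): (6,X), (13,X), (16,X), (17,X), (21,Y), (27,Y), (29,Y), (34,Y), (39,Y), (45,Y)
ranks: 6->1, 13->2, 16->3, 17->4, 21->5, 27->6, 29->7, 34->8, 39->9, 45->10
Step 2: Rank sum for X: R1 = 1 + 2 + 3 + 4 = 10.
Step 3: U_X = R1 - n1(n1+1)/2 = 10 - 4*5/2 = 10 - 10 = 0.
       U_Y = n1*n2 - U_X = 24 - 0 = 24.
Step 4: No ties, so the exact null distribution of U (based on enumerating the C(10,4) = 210 equally likely rank assignments) gives the two-sided p-value.
Step 5: p-value = 0.009524; compare to alpha = 0.05. reject H0.

U_X = 0, p = 0.009524, reject H0 at alpha = 0.05.


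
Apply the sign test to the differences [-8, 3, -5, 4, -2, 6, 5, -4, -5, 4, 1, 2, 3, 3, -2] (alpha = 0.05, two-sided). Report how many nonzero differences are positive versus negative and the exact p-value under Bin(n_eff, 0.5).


Step 1: Discard zero differences. Original n = 15; n_eff = number of nonzero differences = 15.
Nonzero differences (with sign): -8, +3, -5, +4, -2, +6, +5, -4, -5, +4, +1, +2, +3, +3, -2
Step 2: Count signs: positive = 9, negative = 6.
Step 3: Under H0: P(positive) = 0.5, so the number of positives S ~ Bin(15, 0.5).
Step 4: Two-sided exact p-value = sum of Bin(15,0.5) probabilities at or below the observed probability = 0.607239.
Step 5: alpha = 0.05. fail to reject H0.

n_eff = 15, pos = 9, neg = 6, p = 0.607239, fail to reject H0.


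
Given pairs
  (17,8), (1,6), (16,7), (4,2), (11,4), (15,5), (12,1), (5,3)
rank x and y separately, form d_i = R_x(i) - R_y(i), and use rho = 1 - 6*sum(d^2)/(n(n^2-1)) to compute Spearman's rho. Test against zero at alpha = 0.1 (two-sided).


Step 1: Rank x and y separately (midranks; no ties here).
rank(x): 17->8, 1->1, 16->7, 4->2, 11->4, 15->6, 12->5, 5->3
rank(y): 8->8, 6->6, 7->7, 2->2, 4->4, 5->5, 1->1, 3->3
Step 2: d_i = R_x(i) - R_y(i); compute d_i^2.
  (8-8)^2=0, (1-6)^2=25, (7-7)^2=0, (2-2)^2=0, (4-4)^2=0, (6-5)^2=1, (5-1)^2=16, (3-3)^2=0
sum(d^2) = 42.
Step 3: rho = 1 - 6*42 / (8*(8^2 - 1)) = 1 - 252/504 = 0.500000.
Step 4: Under H0, t = rho * sqrt((n-2)/(1-rho^2)) = 1.4142 ~ t(6).
Step 5: Two-sided p-value from the t-distribution with 6 df = 0.207031.
Step 6: alpha = 0.1. fail to reject H0.

rho = 0.5000, p = 0.207031, fail to reject H0 at alpha = 0.1.


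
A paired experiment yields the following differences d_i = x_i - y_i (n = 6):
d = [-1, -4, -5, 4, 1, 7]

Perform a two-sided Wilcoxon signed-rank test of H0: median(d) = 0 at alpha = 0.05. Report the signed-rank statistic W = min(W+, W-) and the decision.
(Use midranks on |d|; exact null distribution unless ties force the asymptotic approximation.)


Step 1: Drop any zero differences (none here) and take |d_i|.
|d| = [1, 4, 5, 4, 1, 7]
Step 2: Midrank |d_i| (ties get averaged ranks).
ranks: |1|->1.5, |4|->3.5, |5|->5, |4|->3.5, |1|->1.5, |7|->6
Step 3: Attach original signs; sum ranks with positive sign and with negative sign.
W+ = 3.5 + 1.5 + 6 = 11
W- = 1.5 + 3.5 + 5 = 10
(Check: W+ + W- = 21 should equal n(n+1)/2 = 21.)
Step 4: Test statistic W = min(W+, W-) = 10.
Step 5: Ties in |d|, so use the tie-corrected normal approximation.
        E[W] = n(n+1)/4 = 6*7/4 = 10.5.
        Tie groups: |d|=1 (t=2), |d|=4 (t=2); sum(t^3 - t) = 12.
        Var[W] = n(n+1)(2n+1)/24 - sum(t^3-t)/48 = 546/24 - 12/48 = 22.5.
        z = (W - E[W]) / sqrt(Var[W]) = (10 - 10.5) / 4.7434 = -0.1054.
        Two-sided p = 2*Phi(z) = 0.916051.
Step 6: alpha = 0.05. fail to reject H0.

W+ = 11, W- = 10, W = min = 10, p = 0.916051, fail to reject H0.


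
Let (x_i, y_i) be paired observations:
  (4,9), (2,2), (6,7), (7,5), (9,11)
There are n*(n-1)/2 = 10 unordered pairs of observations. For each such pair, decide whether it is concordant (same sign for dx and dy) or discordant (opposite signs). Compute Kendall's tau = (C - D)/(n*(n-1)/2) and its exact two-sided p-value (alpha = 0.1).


Step 1: Enumerate the 10 unordered pairs (i,j) with i<j and classify each by sign(x_j-x_i) * sign(y_j-y_i).
  (1,2):dx=-2,dy=-7->C; (1,3):dx=+2,dy=-2->D; (1,4):dx=+3,dy=-4->D; (1,5):dx=+5,dy=+2->C
  (2,3):dx=+4,dy=+5->C; (2,4):dx=+5,dy=+3->C; (2,5):dx=+7,dy=+9->C; (3,4):dx=+1,dy=-2->D
  (3,5):dx=+3,dy=+4->C; (4,5):dx=+2,dy=+6->C
Step 2: C = 7, D = 3, total pairs = 10.
Step 3: tau = (C - D)/(n(n-1)/2) = (7 - 3)/10 = 0.400000.
Step 4: Exact two-sided p-value (enumerate n! = 120 permutations of y under H0): p = 0.483333.
Step 5: alpha = 0.1. fail to reject H0.

tau_b = 0.4000 (C=7, D=3), p = 0.483333, fail to reject H0.


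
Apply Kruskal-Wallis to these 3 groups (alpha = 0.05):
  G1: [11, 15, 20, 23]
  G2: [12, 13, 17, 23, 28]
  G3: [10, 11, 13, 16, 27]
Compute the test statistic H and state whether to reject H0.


Step 1: Combine all N = 14 observations and assign midranks.
sorted (value, group, rank): (10,G3,1), (11,G1,2.5), (11,G3,2.5), (12,G2,4), (13,G2,5.5), (13,G3,5.5), (15,G1,7), (16,G3,8), (17,G2,9), (20,G1,10), (23,G1,11.5), (23,G2,11.5), (27,G3,13), (28,G2,14)
Step 2: Sum ranks within each group.
R_1 = 31 (n_1 = 4)
R_2 = 44 (n_2 = 5)
R_3 = 30 (n_3 = 5)
Step 3: H = 12/(N(N+1)) * sum(R_i^2/n_i) - 3(N+1)
     = 12/(14*15) * (31^2/4 + 44^2/5 + 30^2/5) - 3*15
     = 0.057143 * 807.45 - 45
     = 1.140000.
Step 4: Ties present; correction factor C = 1 - 18/(14^3 - 14) = 0.993407. Corrected H = 1.140000 / 0.993407 = 1.147566.
Step 5: Under H0, H ~ chi^2(2); p-value = 0.563390.
Step 6: alpha = 0.05. fail to reject H0.

H = 1.1476, df = 2, p = 0.563390, fail to reject H0.


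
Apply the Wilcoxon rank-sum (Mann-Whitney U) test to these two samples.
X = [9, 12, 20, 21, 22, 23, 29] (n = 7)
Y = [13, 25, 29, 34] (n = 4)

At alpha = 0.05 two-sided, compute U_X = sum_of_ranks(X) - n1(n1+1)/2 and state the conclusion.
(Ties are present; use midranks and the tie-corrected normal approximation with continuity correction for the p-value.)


Step 1: Combine and sort all 11 observations; assign midranks.
sorted (value, group): (9,X), (12,X), (13,Y), (20,X), (21,X), (22,X), (23,X), (25,Y), (29,X), (29,Y), (34,Y)
ranks: 9->1, 12->2, 13->3, 20->4, 21->5, 22->6, 23->7, 25->8, 29->9.5, 29->9.5, 34->11
Step 2: Rank sum for X: R1 = 1 + 2 + 4 + 5 + 6 + 7 + 9.5 = 34.5.
Step 3: U_X = R1 - n1(n1+1)/2 = 34.5 - 7*8/2 = 34.5 - 28 = 6.5.
       U_Y = n1*n2 - U_X = 28 - 6.5 = 21.5.
Step 4: Ties are present, so use the tie-corrected normal approximation (with continuity correction) for the p-value.
Step 5: p-value = 0.184875; compare to alpha = 0.05. fail to reject H0.

U_X = 6.5, p = 0.184875, fail to reject H0 at alpha = 0.05.


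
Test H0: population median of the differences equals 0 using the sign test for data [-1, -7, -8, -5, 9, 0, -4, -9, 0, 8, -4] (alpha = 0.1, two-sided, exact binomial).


Step 1: Discard zero differences. Original n = 11; n_eff = number of nonzero differences = 9.
Nonzero differences (with sign): -1, -7, -8, -5, +9, -4, -9, +8, -4
Step 2: Count signs: positive = 2, negative = 7.
Step 3: Under H0: P(positive) = 0.5, so the number of positives S ~ Bin(9, 0.5).
Step 4: Two-sided exact p-value = sum of Bin(9,0.5) probabilities at or below the observed probability = 0.179688.
Step 5: alpha = 0.1. fail to reject H0.

n_eff = 9, pos = 2, neg = 7, p = 0.179688, fail to reject H0.


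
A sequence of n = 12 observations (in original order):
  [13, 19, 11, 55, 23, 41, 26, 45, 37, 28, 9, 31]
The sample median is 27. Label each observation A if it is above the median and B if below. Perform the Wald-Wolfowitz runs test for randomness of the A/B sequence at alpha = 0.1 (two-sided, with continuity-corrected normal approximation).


Step 1: Compute median = 27; label A = above, B = below.
Labels in order: BBBABABAAABA  (n_A = 6, n_B = 6)
Step 2: Count runs R = 8.
Step 3: Under H0 (random ordering), E[R] = 2*n_A*n_B/(n_A+n_B) + 1 = 2*6*6/12 + 1 = 7.0000.
        Var[R] = 2*n_A*n_B*(2*n_A*n_B - n_A - n_B) / ((n_A+n_B)^2 * (n_A+n_B-1)) = 4320/1584 = 2.7273.
        SD[R] = 1.6514.
Step 4: Continuity-corrected z = (R - 0.5 - E[R]) / SD[R] = (8 - 0.5 - 7.0000) / 1.6514 = 0.3028.
Step 5: Two-sided p-value via normal approximation = 2*(1 - Phi(|z|)) = 0.762069.
Step 6: alpha = 0.1. fail to reject H0.

R = 8, z = 0.3028, p = 0.762069, fail to reject H0.


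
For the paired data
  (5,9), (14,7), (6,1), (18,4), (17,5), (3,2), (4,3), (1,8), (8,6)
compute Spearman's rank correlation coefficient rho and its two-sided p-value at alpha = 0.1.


Step 1: Rank x and y separately (midranks; no ties here).
rank(x): 5->4, 14->7, 6->5, 18->9, 17->8, 3->2, 4->3, 1->1, 8->6
rank(y): 9->9, 7->7, 1->1, 4->4, 5->5, 2->2, 3->3, 8->8, 6->6
Step 2: d_i = R_x(i) - R_y(i); compute d_i^2.
  (4-9)^2=25, (7-7)^2=0, (5-1)^2=16, (9-4)^2=25, (8-5)^2=9, (2-2)^2=0, (3-3)^2=0, (1-8)^2=49, (6-6)^2=0
sum(d^2) = 124.
Step 3: rho = 1 - 6*124 / (9*(9^2 - 1)) = 1 - 744/720 = -0.033333.
Step 4: Under H0, t = rho * sqrt((n-2)/(1-rho^2)) = -0.0882 ~ t(7).
Step 5: Two-sided p-value from the t-distribution with 7 df = 0.932157.
Step 6: alpha = 0.1. fail to reject H0.

rho = -0.0333, p = 0.932157, fail to reject H0 at alpha = 0.1.


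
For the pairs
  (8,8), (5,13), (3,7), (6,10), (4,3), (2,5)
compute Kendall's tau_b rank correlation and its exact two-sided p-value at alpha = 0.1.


Step 1: Enumerate the 15 unordered pairs (i,j) with i<j and classify each by sign(x_j-x_i) * sign(y_j-y_i).
  (1,2):dx=-3,dy=+5->D; (1,3):dx=-5,dy=-1->C; (1,4):dx=-2,dy=+2->D; (1,5):dx=-4,dy=-5->C
  (1,6):dx=-6,dy=-3->C; (2,3):dx=-2,dy=-6->C; (2,4):dx=+1,dy=-3->D; (2,5):dx=-1,dy=-10->C
  (2,6):dx=-3,dy=-8->C; (3,4):dx=+3,dy=+3->C; (3,5):dx=+1,dy=-4->D; (3,6):dx=-1,dy=-2->C
  (4,5):dx=-2,dy=-7->C; (4,6):dx=-4,dy=-5->C; (5,6):dx=-2,dy=+2->D
Step 2: C = 10, D = 5, total pairs = 15.
Step 3: tau = (C - D)/(n(n-1)/2) = (10 - 5)/15 = 0.333333.
Step 4: Exact two-sided p-value (enumerate n! = 720 permutations of y under H0): p = 0.469444.
Step 5: alpha = 0.1. fail to reject H0.

tau_b = 0.3333 (C=10, D=5), p = 0.469444, fail to reject H0.


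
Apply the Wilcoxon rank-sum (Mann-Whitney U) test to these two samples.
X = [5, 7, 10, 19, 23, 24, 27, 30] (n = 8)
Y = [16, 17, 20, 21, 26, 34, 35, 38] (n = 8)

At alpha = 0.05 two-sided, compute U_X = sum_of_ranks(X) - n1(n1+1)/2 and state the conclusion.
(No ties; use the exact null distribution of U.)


Step 1: Combine and sort all 16 observations; assign midranks.
sorted (value, group): (5,X), (7,X), (10,X), (16,Y), (17,Y), (19,X), (20,Y), (21,Y), (23,X), (24,X), (26,Y), (27,X), (30,X), (34,Y), (35,Y), (38,Y)
ranks: 5->1, 7->2, 10->3, 16->4, 17->5, 19->6, 20->7, 21->8, 23->9, 24->10, 26->11, 27->12, 30->13, 34->14, 35->15, 38->16
Step 2: Rank sum for X: R1 = 1 + 2 + 3 + 6 + 9 + 10 + 12 + 13 = 56.
Step 3: U_X = R1 - n1(n1+1)/2 = 56 - 8*9/2 = 56 - 36 = 20.
       U_Y = n1*n2 - U_X = 64 - 20 = 44.
Step 4: No ties, so the exact null distribution of U (based on enumerating the C(16,8) = 12870 equally likely rank assignments) gives the two-sided p-value.
Step 5: p-value = 0.234499; compare to alpha = 0.05. fail to reject H0.

U_X = 20, p = 0.234499, fail to reject H0 at alpha = 0.05.


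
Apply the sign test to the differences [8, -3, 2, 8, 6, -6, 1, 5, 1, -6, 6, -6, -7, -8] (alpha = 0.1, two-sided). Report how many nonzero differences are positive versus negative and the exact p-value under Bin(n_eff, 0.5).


Step 1: Discard zero differences. Original n = 14; n_eff = number of nonzero differences = 14.
Nonzero differences (with sign): +8, -3, +2, +8, +6, -6, +1, +5, +1, -6, +6, -6, -7, -8
Step 2: Count signs: positive = 8, negative = 6.
Step 3: Under H0: P(positive) = 0.5, so the number of positives S ~ Bin(14, 0.5).
Step 4: Two-sided exact p-value = sum of Bin(14,0.5) probabilities at or below the observed probability = 0.790527.
Step 5: alpha = 0.1. fail to reject H0.

n_eff = 14, pos = 8, neg = 6, p = 0.790527, fail to reject H0.


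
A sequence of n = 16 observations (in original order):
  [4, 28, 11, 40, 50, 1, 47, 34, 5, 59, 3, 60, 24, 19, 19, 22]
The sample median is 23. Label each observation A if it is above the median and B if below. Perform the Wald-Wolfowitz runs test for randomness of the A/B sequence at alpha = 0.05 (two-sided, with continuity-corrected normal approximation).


Step 1: Compute median = 23; label A = above, B = below.
Labels in order: BABAABAABABAABBB  (n_A = 8, n_B = 8)
Step 2: Count runs R = 11.
Step 3: Under H0 (random ordering), E[R] = 2*n_A*n_B/(n_A+n_B) + 1 = 2*8*8/16 + 1 = 9.0000.
        Var[R] = 2*n_A*n_B*(2*n_A*n_B - n_A - n_B) / ((n_A+n_B)^2 * (n_A+n_B-1)) = 14336/3840 = 3.7333.
        SD[R] = 1.9322.
Step 4: Continuity-corrected z = (R - 0.5 - E[R]) / SD[R] = (11 - 0.5 - 9.0000) / 1.9322 = 0.7763.
Step 5: Two-sided p-value via normal approximation = 2*(1 - Phi(|z|)) = 0.437558.
Step 6: alpha = 0.05. fail to reject H0.

R = 11, z = 0.7763, p = 0.437558, fail to reject H0.


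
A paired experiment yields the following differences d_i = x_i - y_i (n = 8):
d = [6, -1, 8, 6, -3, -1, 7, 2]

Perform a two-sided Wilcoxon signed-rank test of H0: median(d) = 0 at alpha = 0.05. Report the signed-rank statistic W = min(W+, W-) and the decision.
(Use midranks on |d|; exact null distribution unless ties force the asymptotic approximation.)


Step 1: Drop any zero differences (none here) and take |d_i|.
|d| = [6, 1, 8, 6, 3, 1, 7, 2]
Step 2: Midrank |d_i| (ties get averaged ranks).
ranks: |6|->5.5, |1|->1.5, |8|->8, |6|->5.5, |3|->4, |1|->1.5, |7|->7, |2|->3
Step 3: Attach original signs; sum ranks with positive sign and with negative sign.
W+ = 5.5 + 8 + 5.5 + 7 + 3 = 29
W- = 1.5 + 4 + 1.5 = 7
(Check: W+ + W- = 36 should equal n(n+1)/2 = 36.)
Step 4: Test statistic W = min(W+, W-) = 7.
Step 5: Ties in |d|, so use the tie-corrected normal approximation.
        E[W] = n(n+1)/4 = 8*9/4 = 18.
        Tie groups: |d|=1 (t=2), |d|=6 (t=2); sum(t^3 - t) = 12.
        Var[W] = n(n+1)(2n+1)/24 - sum(t^3-t)/48 = 1224/24 - 12/48 = 50.75.
        z = (W - E[W]) / sqrt(Var[W]) = (7 - 18) / 7.1239 = -1.5441.
        Two-sided p = 2*Phi(z) = 0.122565.
Step 6: alpha = 0.05. fail to reject H0.

W+ = 29, W- = 7, W = min = 7, p = 0.122565, fail to reject H0.


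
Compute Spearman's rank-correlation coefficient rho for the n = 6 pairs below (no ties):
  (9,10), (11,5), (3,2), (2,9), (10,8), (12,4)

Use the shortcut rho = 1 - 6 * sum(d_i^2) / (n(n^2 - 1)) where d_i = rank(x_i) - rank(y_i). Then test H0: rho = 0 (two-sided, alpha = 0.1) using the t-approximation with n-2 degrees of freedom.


Step 1: Rank x and y separately (midranks; no ties here).
rank(x): 9->3, 11->5, 3->2, 2->1, 10->4, 12->6
rank(y): 10->6, 5->3, 2->1, 9->5, 8->4, 4->2
Step 2: d_i = R_x(i) - R_y(i); compute d_i^2.
  (3-6)^2=9, (5-3)^2=4, (2-1)^2=1, (1-5)^2=16, (4-4)^2=0, (6-2)^2=16
sum(d^2) = 46.
Step 3: rho = 1 - 6*46 / (6*(6^2 - 1)) = 1 - 276/210 = -0.314286.
Step 4: Under H0, t = rho * sqrt((n-2)/(1-rho^2)) = -0.6621 ~ t(4).
Step 5: Two-sided p-value from the t-distribution with 4 df = 0.544093.
Step 6: alpha = 0.1. fail to reject H0.

rho = -0.3143, p = 0.544093, fail to reject H0 at alpha = 0.1.


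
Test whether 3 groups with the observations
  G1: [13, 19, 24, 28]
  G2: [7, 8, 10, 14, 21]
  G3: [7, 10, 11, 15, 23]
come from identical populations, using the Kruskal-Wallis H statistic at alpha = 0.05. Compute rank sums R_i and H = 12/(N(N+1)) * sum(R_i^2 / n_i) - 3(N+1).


Step 1: Combine all N = 14 observations and assign midranks.
sorted (value, group, rank): (7,G2,1.5), (7,G3,1.5), (8,G2,3), (10,G2,4.5), (10,G3,4.5), (11,G3,6), (13,G1,7), (14,G2,8), (15,G3,9), (19,G1,10), (21,G2,11), (23,G3,12), (24,G1,13), (28,G1,14)
Step 2: Sum ranks within each group.
R_1 = 44 (n_1 = 4)
R_2 = 28 (n_2 = 5)
R_3 = 33 (n_3 = 5)
Step 3: H = 12/(N(N+1)) * sum(R_i^2/n_i) - 3(N+1)
     = 12/(14*15) * (44^2/4 + 28^2/5 + 33^2/5) - 3*15
     = 0.057143 * 858.6 - 45
     = 4.062857.
Step 4: Ties present; correction factor C = 1 - 12/(14^3 - 14) = 0.995604. Corrected H = 4.062857 / 0.995604 = 4.080795.
Step 5: Under H0, H ~ chi^2(2); p-value = 0.129977.
Step 6: alpha = 0.05. fail to reject H0.

H = 4.0808, df = 2, p = 0.129977, fail to reject H0.


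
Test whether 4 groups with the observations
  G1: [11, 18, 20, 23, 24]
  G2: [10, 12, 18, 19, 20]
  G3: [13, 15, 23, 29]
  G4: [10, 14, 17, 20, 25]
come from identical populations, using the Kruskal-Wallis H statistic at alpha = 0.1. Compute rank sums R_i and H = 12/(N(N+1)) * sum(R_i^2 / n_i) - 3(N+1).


Step 1: Combine all N = 19 observations and assign midranks.
sorted (value, group, rank): (10,G2,1.5), (10,G4,1.5), (11,G1,3), (12,G2,4), (13,G3,5), (14,G4,6), (15,G3,7), (17,G4,8), (18,G1,9.5), (18,G2,9.5), (19,G2,11), (20,G1,13), (20,G2,13), (20,G4,13), (23,G1,15.5), (23,G3,15.5), (24,G1,17), (25,G4,18), (29,G3,19)
Step 2: Sum ranks within each group.
R_1 = 58 (n_1 = 5)
R_2 = 39 (n_2 = 5)
R_3 = 46.5 (n_3 = 4)
R_4 = 46.5 (n_4 = 5)
Step 3: H = 12/(N(N+1)) * sum(R_i^2/n_i) - 3(N+1)
     = 12/(19*20) * (58^2/5 + 39^2/5 + 46.5^2/4 + 46.5^2/5) - 3*20
     = 0.031579 * 1950.01 - 60
     = 1.579342.
Step 4: Ties present; correction factor C = 1 - 42/(19^3 - 19) = 0.993860. Corrected H = 1.579342 / 0.993860 = 1.589100.
Step 5: Under H0, H ~ chi^2(3); p-value = 0.661864.
Step 6: alpha = 0.1. fail to reject H0.

H = 1.5891, df = 3, p = 0.661864, fail to reject H0.


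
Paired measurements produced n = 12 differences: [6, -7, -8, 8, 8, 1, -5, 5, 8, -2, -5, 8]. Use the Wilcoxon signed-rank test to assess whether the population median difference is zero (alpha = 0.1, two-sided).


Step 1: Drop any zero differences (none here) and take |d_i|.
|d| = [6, 7, 8, 8, 8, 1, 5, 5, 8, 2, 5, 8]
Step 2: Midrank |d_i| (ties get averaged ranks).
ranks: |6|->6, |7|->7, |8|->10, |8|->10, |8|->10, |1|->1, |5|->4, |5|->4, |8|->10, |2|->2, |5|->4, |8|->10
Step 3: Attach original signs; sum ranks with positive sign and with negative sign.
W+ = 6 + 10 + 10 + 1 + 4 + 10 + 10 = 51
W- = 7 + 10 + 4 + 2 + 4 = 27
(Check: W+ + W- = 78 should equal n(n+1)/2 = 78.)
Step 4: Test statistic W = min(W+, W-) = 27.
Step 5: Ties in |d|, so use the tie-corrected normal approximation.
        E[W] = n(n+1)/4 = 12*13/4 = 39.
        Tie groups: |d|=5 (t=3), |d|=8 (t=5); sum(t^3 - t) = 144.
        Var[W] = n(n+1)(2n+1)/24 - sum(t^3-t)/48 = 3900/24 - 144/48 = 159.5.
        z = (W - E[W]) / sqrt(Var[W]) = (27 - 39) / 12.6293 = -0.9502.
        Two-sided p = 2*Phi(z) = 0.342026.
Step 6: alpha = 0.1. fail to reject H0.

W+ = 51, W- = 27, W = min = 27, p = 0.342026, fail to reject H0.


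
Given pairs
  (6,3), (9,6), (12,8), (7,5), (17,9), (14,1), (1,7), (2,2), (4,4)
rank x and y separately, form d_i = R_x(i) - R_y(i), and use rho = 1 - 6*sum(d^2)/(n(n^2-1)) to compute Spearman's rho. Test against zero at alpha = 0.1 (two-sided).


Step 1: Rank x and y separately (midranks; no ties here).
rank(x): 6->4, 9->6, 12->7, 7->5, 17->9, 14->8, 1->1, 2->2, 4->3
rank(y): 3->3, 6->6, 8->8, 5->5, 9->9, 1->1, 7->7, 2->2, 4->4
Step 2: d_i = R_x(i) - R_y(i); compute d_i^2.
  (4-3)^2=1, (6-6)^2=0, (7-8)^2=1, (5-5)^2=0, (9-9)^2=0, (8-1)^2=49, (1-7)^2=36, (2-2)^2=0, (3-4)^2=1
sum(d^2) = 88.
Step 3: rho = 1 - 6*88 / (9*(9^2 - 1)) = 1 - 528/720 = 0.266667.
Step 4: Under H0, t = rho * sqrt((n-2)/(1-rho^2)) = 0.7320 ~ t(7).
Step 5: Two-sided p-value from the t-distribution with 7 df = 0.487922.
Step 6: alpha = 0.1. fail to reject H0.

rho = 0.2667, p = 0.487922, fail to reject H0 at alpha = 0.1.


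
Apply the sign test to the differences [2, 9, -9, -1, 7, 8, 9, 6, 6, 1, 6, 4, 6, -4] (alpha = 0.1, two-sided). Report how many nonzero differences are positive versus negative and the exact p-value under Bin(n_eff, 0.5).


Step 1: Discard zero differences. Original n = 14; n_eff = number of nonzero differences = 14.
Nonzero differences (with sign): +2, +9, -9, -1, +7, +8, +9, +6, +6, +1, +6, +4, +6, -4
Step 2: Count signs: positive = 11, negative = 3.
Step 3: Under H0: P(positive) = 0.5, so the number of positives S ~ Bin(14, 0.5).
Step 4: Two-sided exact p-value = sum of Bin(14,0.5) probabilities at or below the observed probability = 0.057373.
Step 5: alpha = 0.1. reject H0.

n_eff = 14, pos = 11, neg = 3, p = 0.057373, reject H0.


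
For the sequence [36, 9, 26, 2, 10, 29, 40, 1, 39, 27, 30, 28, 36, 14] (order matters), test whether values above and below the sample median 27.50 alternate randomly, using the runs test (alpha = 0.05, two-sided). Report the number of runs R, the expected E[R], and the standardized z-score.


Step 1: Compute median = 27.50; label A = above, B = below.
Labels in order: ABBBBAABABAAAB  (n_A = 7, n_B = 7)
Step 2: Count runs R = 8.
Step 3: Under H0 (random ordering), E[R] = 2*n_A*n_B/(n_A+n_B) + 1 = 2*7*7/14 + 1 = 8.0000.
        Var[R] = 2*n_A*n_B*(2*n_A*n_B - n_A - n_B) / ((n_A+n_B)^2 * (n_A+n_B-1)) = 8232/2548 = 3.2308.
        SD[R] = 1.7974.
Step 4: R = E[R], so z = 0 with no continuity correction.
Step 5: Two-sided p-value via normal approximation = 2*(1 - Phi(|z|)) = 1.000000.
Step 6: alpha = 0.05. fail to reject H0.

R = 8, z = 0.0000, p = 1.000000, fail to reject H0.


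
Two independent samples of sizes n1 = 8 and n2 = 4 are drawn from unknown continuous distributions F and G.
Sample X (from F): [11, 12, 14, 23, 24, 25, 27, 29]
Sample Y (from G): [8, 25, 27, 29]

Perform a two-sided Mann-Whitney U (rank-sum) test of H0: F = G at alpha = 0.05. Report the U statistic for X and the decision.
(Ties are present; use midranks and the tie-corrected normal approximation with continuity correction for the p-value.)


Step 1: Combine and sort all 12 observations; assign midranks.
sorted (value, group): (8,Y), (11,X), (12,X), (14,X), (23,X), (24,X), (25,X), (25,Y), (27,X), (27,Y), (29,X), (29,Y)
ranks: 8->1, 11->2, 12->3, 14->4, 23->5, 24->6, 25->7.5, 25->7.5, 27->9.5, 27->9.5, 29->11.5, 29->11.5
Step 2: Rank sum for X: R1 = 2 + 3 + 4 + 5 + 6 + 7.5 + 9.5 + 11.5 = 48.5.
Step 3: U_X = R1 - n1(n1+1)/2 = 48.5 - 8*9/2 = 48.5 - 36 = 12.5.
       U_Y = n1*n2 - U_X = 32 - 12.5 = 19.5.
Step 4: Ties are present, so use the tie-corrected normal approximation (with continuity correction) for the p-value.
Step 5: p-value = 0.608498; compare to alpha = 0.05. fail to reject H0.

U_X = 12.5, p = 0.608498, fail to reject H0 at alpha = 0.05.


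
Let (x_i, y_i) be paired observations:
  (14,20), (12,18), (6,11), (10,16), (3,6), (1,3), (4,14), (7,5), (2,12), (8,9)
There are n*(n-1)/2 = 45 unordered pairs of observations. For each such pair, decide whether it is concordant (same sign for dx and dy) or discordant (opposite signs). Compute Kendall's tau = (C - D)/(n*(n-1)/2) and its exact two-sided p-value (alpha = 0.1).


Step 1: Enumerate the 45 unordered pairs (i,j) with i<j and classify each by sign(x_j-x_i) * sign(y_j-y_i).
  (1,2):dx=-2,dy=-2->C; (1,3):dx=-8,dy=-9->C; (1,4):dx=-4,dy=-4->C; (1,5):dx=-11,dy=-14->C
  (1,6):dx=-13,dy=-17->C; (1,7):dx=-10,dy=-6->C; (1,8):dx=-7,dy=-15->C; (1,9):dx=-12,dy=-8->C
  (1,10):dx=-6,dy=-11->C; (2,3):dx=-6,dy=-7->C; (2,4):dx=-2,dy=-2->C; (2,5):dx=-9,dy=-12->C
  (2,6):dx=-11,dy=-15->C; (2,7):dx=-8,dy=-4->C; (2,8):dx=-5,dy=-13->C; (2,9):dx=-10,dy=-6->C
  (2,10):dx=-4,dy=-9->C; (3,4):dx=+4,dy=+5->C; (3,5):dx=-3,dy=-5->C; (3,6):dx=-5,dy=-8->C
  (3,7):dx=-2,dy=+3->D; (3,8):dx=+1,dy=-6->D; (3,9):dx=-4,dy=+1->D; (3,10):dx=+2,dy=-2->D
  (4,5):dx=-7,dy=-10->C; (4,6):dx=-9,dy=-13->C; (4,7):dx=-6,dy=-2->C; (4,8):dx=-3,dy=-11->C
  (4,9):dx=-8,dy=-4->C; (4,10):dx=-2,dy=-7->C; (5,6):dx=-2,dy=-3->C; (5,7):dx=+1,dy=+8->C
  (5,8):dx=+4,dy=-1->D; (5,9):dx=-1,dy=+6->D; (5,10):dx=+5,dy=+3->C; (6,7):dx=+3,dy=+11->C
  (6,8):dx=+6,dy=+2->C; (6,9):dx=+1,dy=+9->C; (6,10):dx=+7,dy=+6->C; (7,8):dx=+3,dy=-9->D
  (7,9):dx=-2,dy=-2->C; (7,10):dx=+4,dy=-5->D; (8,9):dx=-5,dy=+7->D; (8,10):dx=+1,dy=+4->C
  (9,10):dx=+6,dy=-3->D
Step 2: C = 35, D = 10, total pairs = 45.
Step 3: tau = (C - D)/(n(n-1)/2) = (35 - 10)/45 = 0.555556.
Step 4: Exact two-sided p-value (enumerate n! = 3628800 permutations of y under H0): p = 0.028609.
Step 5: alpha = 0.1. reject H0.

tau_b = 0.5556 (C=35, D=10), p = 0.028609, reject H0.


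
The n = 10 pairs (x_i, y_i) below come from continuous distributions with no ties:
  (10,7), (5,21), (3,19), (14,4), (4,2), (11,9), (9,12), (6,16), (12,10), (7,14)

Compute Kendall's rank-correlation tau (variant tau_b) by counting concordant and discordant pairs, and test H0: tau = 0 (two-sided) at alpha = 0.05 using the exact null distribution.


Step 1: Enumerate the 45 unordered pairs (i,j) with i<j and classify each by sign(x_j-x_i) * sign(y_j-y_i).
  (1,2):dx=-5,dy=+14->D; (1,3):dx=-7,dy=+12->D; (1,4):dx=+4,dy=-3->D; (1,5):dx=-6,dy=-5->C
  (1,6):dx=+1,dy=+2->C; (1,7):dx=-1,dy=+5->D; (1,8):dx=-4,dy=+9->D; (1,9):dx=+2,dy=+3->C
  (1,10):dx=-3,dy=+7->D; (2,3):dx=-2,dy=-2->C; (2,4):dx=+9,dy=-17->D; (2,5):dx=-1,dy=-19->C
  (2,6):dx=+6,dy=-12->D; (2,7):dx=+4,dy=-9->D; (2,8):dx=+1,dy=-5->D; (2,9):dx=+7,dy=-11->D
  (2,10):dx=+2,dy=-7->D; (3,4):dx=+11,dy=-15->D; (3,5):dx=+1,dy=-17->D; (3,6):dx=+8,dy=-10->D
  (3,7):dx=+6,dy=-7->D; (3,8):dx=+3,dy=-3->D; (3,9):dx=+9,dy=-9->D; (3,10):dx=+4,dy=-5->D
  (4,5):dx=-10,dy=-2->C; (4,6):dx=-3,dy=+5->D; (4,7):dx=-5,dy=+8->D; (4,8):dx=-8,dy=+12->D
  (4,9):dx=-2,dy=+6->D; (4,10):dx=-7,dy=+10->D; (5,6):dx=+7,dy=+7->C; (5,7):dx=+5,dy=+10->C
  (5,8):dx=+2,dy=+14->C; (5,9):dx=+8,dy=+8->C; (5,10):dx=+3,dy=+12->C; (6,7):dx=-2,dy=+3->D
  (6,8):dx=-5,dy=+7->D; (6,9):dx=+1,dy=+1->C; (6,10):dx=-4,dy=+5->D; (7,8):dx=-3,dy=+4->D
  (7,9):dx=+3,dy=-2->D; (7,10):dx=-2,dy=+2->D; (8,9):dx=+6,dy=-6->D; (8,10):dx=+1,dy=-2->D
  (9,10):dx=-5,dy=+4->D
Step 2: C = 12, D = 33, total pairs = 45.
Step 3: tau = (C - D)/(n(n-1)/2) = (12 - 33)/45 = -0.466667.
Step 4: Exact two-sided p-value (enumerate n! = 3628800 permutations of y under H0): p = 0.072550.
Step 5: alpha = 0.05. fail to reject H0.

tau_b = -0.4667 (C=12, D=33), p = 0.072550, fail to reject H0.


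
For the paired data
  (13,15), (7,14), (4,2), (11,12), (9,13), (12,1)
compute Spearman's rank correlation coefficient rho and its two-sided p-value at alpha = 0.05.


Step 1: Rank x and y separately (midranks; no ties here).
rank(x): 13->6, 7->2, 4->1, 11->4, 9->3, 12->5
rank(y): 15->6, 14->5, 2->2, 12->3, 13->4, 1->1
Step 2: d_i = R_x(i) - R_y(i); compute d_i^2.
  (6-6)^2=0, (2-5)^2=9, (1-2)^2=1, (4-3)^2=1, (3-4)^2=1, (5-1)^2=16
sum(d^2) = 28.
Step 3: rho = 1 - 6*28 / (6*(6^2 - 1)) = 1 - 168/210 = 0.200000.
Step 4: Under H0, t = rho * sqrt((n-2)/(1-rho^2)) = 0.4082 ~ t(4).
Step 5: Two-sided p-value from the t-distribution with 4 df = 0.704000.
Step 6: alpha = 0.05. fail to reject H0.

rho = 0.2000, p = 0.704000, fail to reject H0 at alpha = 0.05.


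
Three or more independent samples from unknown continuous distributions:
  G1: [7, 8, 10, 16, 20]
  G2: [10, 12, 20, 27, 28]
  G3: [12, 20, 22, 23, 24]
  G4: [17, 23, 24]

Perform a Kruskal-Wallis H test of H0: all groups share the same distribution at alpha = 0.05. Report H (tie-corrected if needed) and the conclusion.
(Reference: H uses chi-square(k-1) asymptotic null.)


Step 1: Combine all N = 18 observations and assign midranks.
sorted (value, group, rank): (7,G1,1), (8,G1,2), (10,G1,3.5), (10,G2,3.5), (12,G2,5.5), (12,G3,5.5), (16,G1,7), (17,G4,8), (20,G1,10), (20,G2,10), (20,G3,10), (22,G3,12), (23,G3,13.5), (23,G4,13.5), (24,G3,15.5), (24,G4,15.5), (27,G2,17), (28,G2,18)
Step 2: Sum ranks within each group.
R_1 = 23.5 (n_1 = 5)
R_2 = 54 (n_2 = 5)
R_3 = 56.5 (n_3 = 5)
R_4 = 37 (n_4 = 3)
Step 3: H = 12/(N(N+1)) * sum(R_i^2/n_i) - 3(N+1)
     = 12/(18*19) * (23.5^2/5 + 54^2/5 + 56.5^2/5 + 37^2/3) - 3*19
     = 0.035088 * 1788.43 - 57
     = 5.752047.
Step 4: Ties present; correction factor C = 1 - 48/(18^3 - 18) = 0.991744. Corrected H = 5.752047 / 0.991744 = 5.799931.
Step 5: Under H0, H ~ chi^2(3); p-value = 0.121760.
Step 6: alpha = 0.05. fail to reject H0.

H = 5.7999, df = 3, p = 0.121760, fail to reject H0.


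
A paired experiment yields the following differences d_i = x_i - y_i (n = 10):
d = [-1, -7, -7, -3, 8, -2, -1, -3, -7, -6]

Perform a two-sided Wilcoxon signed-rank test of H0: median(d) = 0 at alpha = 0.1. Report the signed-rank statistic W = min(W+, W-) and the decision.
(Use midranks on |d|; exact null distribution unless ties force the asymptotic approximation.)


Step 1: Drop any zero differences (none here) and take |d_i|.
|d| = [1, 7, 7, 3, 8, 2, 1, 3, 7, 6]
Step 2: Midrank |d_i| (ties get averaged ranks).
ranks: |1|->1.5, |7|->8, |7|->8, |3|->4.5, |8|->10, |2|->3, |1|->1.5, |3|->4.5, |7|->8, |6|->6
Step 3: Attach original signs; sum ranks with positive sign and with negative sign.
W+ = 10 = 10
W- = 1.5 + 8 + 8 + 4.5 + 3 + 1.5 + 4.5 + 8 + 6 = 45
(Check: W+ + W- = 55 should equal n(n+1)/2 = 55.)
Step 4: Test statistic W = min(W+, W-) = 10.
Step 5: Ties in |d|, so use the tie-corrected normal approximation.
        E[W] = n(n+1)/4 = 10*11/4 = 27.5.
        Tie groups: |d|=1 (t=2), |d|=3 (t=2), |d|=7 (t=3); sum(t^3 - t) = 36.
        Var[W] = n(n+1)(2n+1)/24 - sum(t^3-t)/48 = 2310/24 - 36/48 = 95.5.
        z = (W - E[W]) / sqrt(Var[W]) = (10 - 27.5) / 9.7724 = -1.7908.
        Two-sided p = 2*Phi(z) = 0.073332.
Step 6: alpha = 0.1. reject H0.

W+ = 10, W- = 45, W = min = 10, p = 0.073332, reject H0.


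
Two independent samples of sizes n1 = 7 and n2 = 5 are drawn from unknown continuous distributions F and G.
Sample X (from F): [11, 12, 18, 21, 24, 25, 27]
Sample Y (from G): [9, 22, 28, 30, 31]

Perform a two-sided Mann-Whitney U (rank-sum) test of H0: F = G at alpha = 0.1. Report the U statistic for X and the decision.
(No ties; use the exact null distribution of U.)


Step 1: Combine and sort all 12 observations; assign midranks.
sorted (value, group): (9,Y), (11,X), (12,X), (18,X), (21,X), (22,Y), (24,X), (25,X), (27,X), (28,Y), (30,Y), (31,Y)
ranks: 9->1, 11->2, 12->3, 18->4, 21->5, 22->6, 24->7, 25->8, 27->9, 28->10, 30->11, 31->12
Step 2: Rank sum for X: R1 = 2 + 3 + 4 + 5 + 7 + 8 + 9 = 38.
Step 3: U_X = R1 - n1(n1+1)/2 = 38 - 7*8/2 = 38 - 28 = 10.
       U_Y = n1*n2 - U_X = 35 - 10 = 25.
Step 4: No ties, so the exact null distribution of U (based on enumerating the C(12,7) = 792 equally likely rank assignments) gives the two-sided p-value.
Step 5: p-value = 0.267677; compare to alpha = 0.1. fail to reject H0.

U_X = 10, p = 0.267677, fail to reject H0 at alpha = 0.1.


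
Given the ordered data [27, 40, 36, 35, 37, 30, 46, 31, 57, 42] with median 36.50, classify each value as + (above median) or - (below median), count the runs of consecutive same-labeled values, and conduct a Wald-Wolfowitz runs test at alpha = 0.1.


Step 1: Compute median = 36.50; label A = above, B = below.
Labels in order: BABBABABAA  (n_A = 5, n_B = 5)
Step 2: Count runs R = 8.
Step 3: Under H0 (random ordering), E[R] = 2*n_A*n_B/(n_A+n_B) + 1 = 2*5*5/10 + 1 = 6.0000.
        Var[R] = 2*n_A*n_B*(2*n_A*n_B - n_A - n_B) / ((n_A+n_B)^2 * (n_A+n_B-1)) = 2000/900 = 2.2222.
        SD[R] = 1.4907.
Step 4: Continuity-corrected z = (R - 0.5 - E[R]) / SD[R] = (8 - 0.5 - 6.0000) / 1.4907 = 1.0062.
Step 5: Two-sided p-value via normal approximation = 2*(1 - Phi(|z|)) = 0.314305.
Step 6: alpha = 0.1. fail to reject H0.

R = 8, z = 1.0062, p = 0.314305, fail to reject H0.


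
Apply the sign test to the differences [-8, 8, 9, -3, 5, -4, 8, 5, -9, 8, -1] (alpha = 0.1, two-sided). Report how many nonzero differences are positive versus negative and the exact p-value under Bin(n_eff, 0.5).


Step 1: Discard zero differences. Original n = 11; n_eff = number of nonzero differences = 11.
Nonzero differences (with sign): -8, +8, +9, -3, +5, -4, +8, +5, -9, +8, -1
Step 2: Count signs: positive = 6, negative = 5.
Step 3: Under H0: P(positive) = 0.5, so the number of positives S ~ Bin(11, 0.5).
Step 4: Two-sided exact p-value = sum of Bin(11,0.5) probabilities at or below the observed probability = 1.000000.
Step 5: alpha = 0.1. fail to reject H0.

n_eff = 11, pos = 6, neg = 5, p = 1.000000, fail to reject H0.


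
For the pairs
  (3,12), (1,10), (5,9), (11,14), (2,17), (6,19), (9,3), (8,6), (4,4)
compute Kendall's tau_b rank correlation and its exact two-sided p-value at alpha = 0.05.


Step 1: Enumerate the 36 unordered pairs (i,j) with i<j and classify each by sign(x_j-x_i) * sign(y_j-y_i).
  (1,2):dx=-2,dy=-2->C; (1,3):dx=+2,dy=-3->D; (1,4):dx=+8,dy=+2->C; (1,5):dx=-1,dy=+5->D
  (1,6):dx=+3,dy=+7->C; (1,7):dx=+6,dy=-9->D; (1,8):dx=+5,dy=-6->D; (1,9):dx=+1,dy=-8->D
  (2,3):dx=+4,dy=-1->D; (2,4):dx=+10,dy=+4->C; (2,5):dx=+1,dy=+7->C; (2,6):dx=+5,dy=+9->C
  (2,7):dx=+8,dy=-7->D; (2,8):dx=+7,dy=-4->D; (2,9):dx=+3,dy=-6->D; (3,4):dx=+6,dy=+5->C
  (3,5):dx=-3,dy=+8->D; (3,6):dx=+1,dy=+10->C; (3,7):dx=+4,dy=-6->D; (3,8):dx=+3,dy=-3->D
  (3,9):dx=-1,dy=-5->C; (4,5):dx=-9,dy=+3->D; (4,6):dx=-5,dy=+5->D; (4,7):dx=-2,dy=-11->C
  (4,8):dx=-3,dy=-8->C; (4,9):dx=-7,dy=-10->C; (5,6):dx=+4,dy=+2->C; (5,7):dx=+7,dy=-14->D
  (5,8):dx=+6,dy=-11->D; (5,9):dx=+2,dy=-13->D; (6,7):dx=+3,dy=-16->D; (6,8):dx=+2,dy=-13->D
  (6,9):dx=-2,dy=-15->C; (7,8):dx=-1,dy=+3->D; (7,9):dx=-5,dy=+1->D; (8,9):dx=-4,dy=-2->C
Step 2: C = 15, D = 21, total pairs = 36.
Step 3: tau = (C - D)/(n(n-1)/2) = (15 - 21)/36 = -0.166667.
Step 4: Exact two-sided p-value (enumerate n! = 362880 permutations of y under H0): p = 0.612202.
Step 5: alpha = 0.05. fail to reject H0.

tau_b = -0.1667 (C=15, D=21), p = 0.612202, fail to reject H0.
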